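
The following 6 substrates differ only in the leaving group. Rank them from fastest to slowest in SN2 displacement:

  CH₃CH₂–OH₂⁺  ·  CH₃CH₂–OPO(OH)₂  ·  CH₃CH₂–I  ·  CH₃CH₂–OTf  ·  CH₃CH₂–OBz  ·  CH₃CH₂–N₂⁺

Identical carbon frameworks mean the comparison reduces to leaving-group quality.
The more stable X⁻ (or X) is on its own — i.e. the weaker a base it is — the better a leaving group it makes.
CH₃CH₂–N₂⁺ loses N₂: no meaningful conjugate acid; N₂ departs as an exceptionally stable neutral molecule
CH₃CH₂–OTf loses OTf⁻: pKₐ(CF₃SO₃H (triflic acid)) ≈ -14
CH₃CH₂–I loses I⁻: pKₐ(HI) ≈ -10
CH₃CH₂–OH₂⁺ loses H₂O: pKₐ(H₃O⁺) ≈ -1.7
CH₃CH₂–OPO(OH)₂ loses H₂PO₄⁻: pKₐ(H₃PO₄) ≈ 2.1
CH₃CH₂–OBz loses PhCOO⁻: pKₐ(C₆H₅COOH) ≈ 4.2

CH₃CH₂–N₂⁺ > CH₃CH₂–OTf > CH₃CH₂–I > CH₃CH₂–OH₂⁺ > CH₃CH₂–OPO(OH)₂ > CH₃CH₂–OBz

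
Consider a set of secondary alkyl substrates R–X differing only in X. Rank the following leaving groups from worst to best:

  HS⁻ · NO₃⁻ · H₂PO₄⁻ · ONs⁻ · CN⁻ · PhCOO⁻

ONs⁻: pKₐ(p-O₂NC₆H₄SO₃H) ≈ -3.5
NO₃⁻: pKₐ(HNO₃) ≈ -1.3
H₂PO₄⁻: pKₐ(H₃PO₄) ≈ 2.1 — moderate base; biological leaving group after further activation
PhCOO⁻: pKₐ(C₆H₅COOH) ≈ 4.2 — aryl carboxylate
HS⁻: pKₐ(H₂S) ≈ 7 — larger and more polarisable than the oxygen analogue
CN⁻: pKₐ(HCN) ≈ 9.2 — sp carbon stabilises the charge somewhat, but still a poor LG
The question asks for worst first, so the sequence is read in increasing leaving-group ability.

CN⁻ < HS⁻ < PhCOO⁻ < H₂PO₄⁻ < NO₃⁻ < ONs⁻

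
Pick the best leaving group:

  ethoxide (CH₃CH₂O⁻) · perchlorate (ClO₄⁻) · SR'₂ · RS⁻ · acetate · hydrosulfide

perchlorate (ClO₄⁻)

Leaving-group ability tracks the stability of the departed species; conjugate-acid pKₐ is the usual yardstick (lower pKₐ → better LG).
perchlorate (ClO₄⁻): pKₐ(HClO₄) ≈ -10
SR'₂: pKₐ(R'₂SH⁺) ≈ -7
acetate: pKₐ(CH₃COOH) ≈ 4.8
hydrosulfide: pKₐ(H₂S) ≈ 7
RS⁻: pKₐ(RSH (a thiol)) ≈ 10.5
ethoxide (CH₃CH₂O⁻): pKₐ(CH₃CH₂OH) ≈ 16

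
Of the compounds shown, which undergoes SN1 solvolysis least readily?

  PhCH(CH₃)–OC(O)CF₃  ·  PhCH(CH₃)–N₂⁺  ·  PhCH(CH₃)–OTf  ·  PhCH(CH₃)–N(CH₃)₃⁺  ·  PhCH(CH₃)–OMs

PhCH(CH₃)–N(CH₃)₃⁺

With the same alkyl group throughout, only the leaving group differentiates the rates.
The more stable X⁻ (or X) is on its own — i.e. the weaker a base it is — the better a leaving group it makes.
PhCH(CH₃)–N₂⁺ loses N₂: no meaningful conjugate acid; N₂ departs as an exceptionally stable neutral molecule
PhCH(CH₃)–OTf loses OTf⁻: pKₐ(CF₃SO₃H (triflic acid)) ≈ -14
PhCH(CH₃)–OMs loses OMs⁻: pKₐ(CH₃SO₃H (MsOH)) ≈ -1.9
PhCH(CH₃)–OC(O)CF₃ loses CF₃COO⁻: pKₐ(CF₃COOH) ≈ 0.2
PhCH(CH₃)–N(CH₃)₃⁺ loses NR'₃: pKₐ(R'₃NH⁺) ≈ 10.7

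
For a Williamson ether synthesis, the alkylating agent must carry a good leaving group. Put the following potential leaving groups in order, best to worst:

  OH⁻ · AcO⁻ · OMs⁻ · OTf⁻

OTf⁻ > OMs⁻ > AcO⁻ > OH⁻

A good leaving group is a weak base: the lower the pKₐ of its conjugate acid, the more readily it departs.
OTf⁻: pKₐ(CF₃SO₃H (triflic acid)) ≈ -14
OMs⁻: pKₐ(CH₃SO₃H (MsOH)) ≈ -1.9
AcO⁻: pKₐ(CH₃COOH) ≈ 4.8
OH⁻: pKₐ(H₂O) ≈ 15.7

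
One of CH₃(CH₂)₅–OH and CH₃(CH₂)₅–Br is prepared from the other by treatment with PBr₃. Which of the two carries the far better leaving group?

From CH₃(CH₂)₅–OH the departing group would be OH⁻ (pKₐ(H₂O) ≈ 15.7). Strong base; essentially never leaves without prior activation.
From CH₃(CH₂)₅–Br the leaving group is Br⁻ (pKₐ(HBr) ≈ -9). Weak base; good leaving group.
Treatment with PBr₃ works by replacing the hydroxyl with bromide, making CH₃(CH₂)₅–Br enormously more reactive.

CH₃(CH₂)₅–Br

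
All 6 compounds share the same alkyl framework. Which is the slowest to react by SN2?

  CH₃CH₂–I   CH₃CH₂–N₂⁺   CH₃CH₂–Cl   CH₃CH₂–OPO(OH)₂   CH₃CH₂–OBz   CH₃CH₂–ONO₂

The skeletons are identical, so relative rate is governed entirely by leaving-group ability.
Rank by basicity of the departing species: weakest base leaves most easily.
CH₃CH₂–N₂⁺ loses N₂: no meaningful conjugate acid; N₂ departs as an exceptionally stable neutral molecule
CH₃CH₂–I loses I⁻: pKₐ(HI) ≈ -10
CH₃CH₂–Cl loses Cl⁻: pKₐ(HCl) ≈ -7
CH₃CH₂–ONO₂ loses NO₃⁻: pKₐ(HNO₃) ≈ -1.3
CH₃CH₂–OPO(OH)₂ loses H₂PO₄⁻: pKₐ(H₃PO₄) ≈ 2.1
CH₃CH₂–OBz loses PhCOO⁻: pKₐ(C₆H₅COOH) ≈ 4.2

CH₃CH₂–OBz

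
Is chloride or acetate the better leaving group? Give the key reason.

chloride

chloride is the better leaving group.
pKₐ(HCl) ≈ -7 versus pKₐ(CH₃COOH) ≈ 4.8: chloride is the much weaker base.
Moderately weak base.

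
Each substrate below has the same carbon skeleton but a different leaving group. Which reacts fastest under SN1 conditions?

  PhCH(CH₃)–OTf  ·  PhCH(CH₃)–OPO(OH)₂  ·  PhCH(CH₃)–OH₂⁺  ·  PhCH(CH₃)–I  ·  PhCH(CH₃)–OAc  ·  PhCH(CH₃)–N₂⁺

Same R in every case — rank the leaving groups.
Leaving-group ability tracks the stability of the departed species; conjugate-acid pKₐ is the usual yardstick (lower pKₐ → better LG).
PhCH(CH₃)–N₂⁺ loses N₂: no meaningful conjugate acid; N₂ departs as an exceptionally stable neutral molecule
PhCH(CH₃)–OTf loses OTf⁻: pKₐ(CF₃SO₃H (triflic acid)) ≈ -14
PhCH(CH₃)–I loses I⁻: pKₐ(HI) ≈ -10
PhCH(CH₃)–OH₂⁺ loses H₂O: pKₐ(H₃O⁺) ≈ -1.7
PhCH(CH₃)–OPO(OH)₂ loses H₂PO₄⁻: pKₐ(H₃PO₄) ≈ 2.1
PhCH(CH₃)–OAc loses AcO⁻: pKₐ(CH₃COOH) ≈ 4.8

PhCH(CH₃)–N₂⁺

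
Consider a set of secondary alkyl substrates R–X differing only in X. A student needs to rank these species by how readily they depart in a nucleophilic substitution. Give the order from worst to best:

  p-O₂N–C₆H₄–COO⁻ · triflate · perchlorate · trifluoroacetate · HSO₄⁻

Leaving-group ability tracks the stability of the departed species; conjugate-acid pKₐ is the usual yardstick (lower pKₐ → better LG).
triflate: pKₐ(CF₃SO₃H (triflic acid)) ≈ -14
perchlorate: pKₐ(HClO₄) ≈ -10
HSO₄⁻: pKₐ(H₂SO₄) ≈ -3
trifluoroacetate: pKₐ(CF₃COOH) ≈ 0.2
p-O₂N–C₆H₄–COO⁻: pKₐ(p-nitrobenzoic acid) ≈ 3.4
Reversing gives the worst-to-best order requested.

p-O₂N–C₆H₄–COO⁻ < trifluoroacetate < HSO₄⁻ < perchlorate < triflate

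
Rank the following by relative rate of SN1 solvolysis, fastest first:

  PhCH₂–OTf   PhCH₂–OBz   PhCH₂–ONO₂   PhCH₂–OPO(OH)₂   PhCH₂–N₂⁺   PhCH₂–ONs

PhCH₂–N₂⁺ > PhCH₂–OTf > PhCH₂–ONs > PhCH₂–ONO₂ > PhCH₂–OPO(OH)₂ > PhCH₂–OBz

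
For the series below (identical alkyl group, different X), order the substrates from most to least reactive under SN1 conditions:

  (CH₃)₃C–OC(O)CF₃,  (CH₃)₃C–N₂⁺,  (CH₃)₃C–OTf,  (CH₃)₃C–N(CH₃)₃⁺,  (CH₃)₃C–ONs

With the same alkyl group throughout, only the leaving group differentiates the rates.
The more stable X⁻ (or X) is on its own — i.e. the weaker a base it is — the better a leaving group it makes.
(CH₃)₃C–N₂⁺ loses N₂: no meaningful conjugate acid; N₂ departs as an exceptionally stable neutral molecule
(CH₃)₃C–OTf loses OTf⁻: pKₐ(CF₃SO₃H (triflic acid)) ≈ -14
(CH₃)₃C–ONs loses ONs⁻: pKₐ(p-O₂NC₆H₄SO₃H) ≈ -3.5
(CH₃)₃C–OC(O)CF₃ loses CF₃COO⁻: pKₐ(CF₃COOH) ≈ 0.2
(CH₃)₃C–N(CH₃)₃⁺ loses NR'₃: pKₐ(R'₃NH⁺) ≈ 10.7

(CH₃)₃C–N₂⁺ > (CH₃)₃C–OTf > (CH₃)₃C–ONs > (CH₃)₃C–OC(O)CF₃ > (CH₃)₃C–N(CH₃)₃⁺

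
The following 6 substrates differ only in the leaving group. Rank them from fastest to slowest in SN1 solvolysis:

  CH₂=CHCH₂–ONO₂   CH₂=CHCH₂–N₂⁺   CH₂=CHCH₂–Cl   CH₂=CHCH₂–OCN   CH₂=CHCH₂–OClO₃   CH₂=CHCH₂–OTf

With the same alkyl group throughout, only the leaving group differentiates the rates.
Leaving-group ability tracks the stability of the departed species; conjugate-acid pKₐ is the usual yardstick (lower pKₐ → better LG).
CH₂=CHCH₂–N₂⁺ loses N₂: no meaningful conjugate acid; N₂ departs as an exceptionally stable neutral molecule
CH₂=CHCH₂–OTf loses OTf⁻: pKₐ(CF₃SO₃H (triflic acid)) ≈ -14
CH₂=CHCH₂–OClO₃ loses ClO₄⁻: pKₐ(HClO₄) ≈ -10
CH₂=CHCH₂–Cl loses Cl⁻: pKₐ(HCl) ≈ -7
CH₂=CHCH₂–ONO₂ loses NO₃⁻: pKₐ(HNO₃) ≈ -1.3
CH₂=CHCH₂–OCN loses NCO⁻: pKₐ(HOCN) ≈ 3.5

CH₂=CHCH₂–N₂⁺ > CH₂=CHCH₂–OTf > CH₂=CHCH₂–OClO₃ > CH₂=CHCH₂–Cl > CH₂=CHCH₂–ONO₂ > CH₂=CHCH₂–OCN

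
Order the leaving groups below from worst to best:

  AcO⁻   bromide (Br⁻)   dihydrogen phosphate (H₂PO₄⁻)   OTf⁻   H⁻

A good leaving group is a weak base: the lower the pKₐ of its conjugate acid, the more readily it departs.
OTf⁻: pKₐ(CF₃SO₃H (triflic acid)) ≈ -14
bromide (Br⁻): pKₐ(HBr) ≈ -9
dihydrogen phosphate (H₂PO₄⁻): pKₐ(H₃PO₄) ≈ 2.1
AcO⁻: pKₐ(CH₃COOH) ≈ 4.8
H⁻: pKₐ(H₂) ≈ 36
The question asks for worst first, so the sequence is read in increasing leaving-group ability.

H⁻ < AcO⁻ < dihydrogen phosphate (H₂PO₄⁻) < bromide (Br⁻) < OTf⁻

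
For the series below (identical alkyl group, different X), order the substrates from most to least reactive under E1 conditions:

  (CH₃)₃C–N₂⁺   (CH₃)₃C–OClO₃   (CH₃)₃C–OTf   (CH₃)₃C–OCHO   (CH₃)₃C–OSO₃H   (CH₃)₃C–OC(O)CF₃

(CH₃)₃C–N₂⁺ > (CH₃)₃C–OTf > (CH₃)₃C–OClO₃ > (CH₃)₃C–OSO₃H > (CH₃)₃C–OC(O)CF₃ > (CH₃)₃C–OCHO

Identical carbon frameworks mean the comparison reduces to leaving-group quality.
A good leaving group is a weak base: the lower the pKₐ of its conjugate acid, the more readily it departs.
(CH₃)₃C–N₂⁺ loses N₂: no meaningful conjugate acid; N₂ departs as an exceptionally stable neutral molecule
(CH₃)₃C–OTf loses OTf⁻: pKₐ(CF₃SO₃H (triflic acid)) ≈ -14
(CH₃)₃C–OClO₃ loses ClO₄⁻: pKₐ(HClO₄) ≈ -10
(CH₃)₃C–OSO₃H loses HSO₄⁻: pKₐ(H₂SO₄) ≈ -3
(CH₃)₃C–OC(O)CF₃ loses CF₃COO⁻: pKₐ(CF₃COOH) ≈ 0.2
(CH₃)₃C–OCHO loses HCOO⁻: pKₐ(HCOOH) ≈ 3.8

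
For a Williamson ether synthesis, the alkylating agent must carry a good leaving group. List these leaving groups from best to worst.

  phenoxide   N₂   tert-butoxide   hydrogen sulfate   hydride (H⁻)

N₂ > hydrogen sulfate > phenoxide > tert-butoxide > hydride (H⁻)

N₂: no meaningful conjugate acid; N₂ departs as an exceptionally stable neutral molecule
hydrogen sulfate: pKₐ(H₂SO₄) ≈ -3
phenoxide: pKₐ(C₆H₅OH (phenol)) ≈ 10
tert-butoxide: pKₐ(t-BuOH) ≈ 18 — bulky, strongly basic alkoxide
hydride (H⁻): pKₐ(H₂) ≈ 36 — extremely strong base; leaves only in special hydride-transfer contexts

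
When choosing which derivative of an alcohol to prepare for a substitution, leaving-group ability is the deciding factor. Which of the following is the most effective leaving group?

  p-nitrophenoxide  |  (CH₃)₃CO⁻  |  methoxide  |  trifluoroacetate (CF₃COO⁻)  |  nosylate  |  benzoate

nosylate: pKₐ(p-O₂NC₆H₄SO₃H) ≈ -3.5
trifluoroacetate (CF₃COO⁻): pKₐ(CF₃COOH) ≈ 0.2
benzoate: pKₐ(C₆H₅COOH) ≈ 4.2
p-nitrophenoxide: pKₐ(p-nitrophenol) ≈ 7.2
methoxide: pKₐ(CH₃OH) ≈ 15.5
(CH₃)₃CO⁻: pKₐ(t-BuOH) ≈ 18

nosylate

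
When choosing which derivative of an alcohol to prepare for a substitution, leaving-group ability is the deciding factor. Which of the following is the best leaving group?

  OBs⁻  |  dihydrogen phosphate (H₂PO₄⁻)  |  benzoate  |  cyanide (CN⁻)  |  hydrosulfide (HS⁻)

OBs⁻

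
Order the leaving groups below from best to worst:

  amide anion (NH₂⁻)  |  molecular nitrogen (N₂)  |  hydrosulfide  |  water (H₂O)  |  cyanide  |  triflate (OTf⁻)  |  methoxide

molecular nitrogen (N₂) > triflate (OTf⁻) > water (H₂O) > hydrosulfide > cyanide > methoxide > amide anion (NH₂⁻)

Leaving-group ability tracks the stability of the departed species; conjugate-acid pKₐ is the usual yardstick (lower pKₐ → better LG).
molecular nitrogen (N₂): no meaningful conjugate acid; N₂ departs as an exceptionally stable neutral molecule
triflate (OTf⁻): pKₐ(CF₃SO₃H (triflic acid)) ≈ -14
water (H₂O): pKₐ(H₃O⁺) ≈ -1.7
hydrosulfide: pKₐ(H₂S) ≈ 7 — larger and more polarisable than the oxygen analogue
cyanide: pKₐ(HCN) ≈ 9.2
methoxide: pKₐ(CH₃OH) ≈ 15.5 — strong base; alkoxides do not leave unassisted
amide anion (NH₂⁻): pKₐ(NH₃) ≈ 38 — extremely strong base; never a leaving group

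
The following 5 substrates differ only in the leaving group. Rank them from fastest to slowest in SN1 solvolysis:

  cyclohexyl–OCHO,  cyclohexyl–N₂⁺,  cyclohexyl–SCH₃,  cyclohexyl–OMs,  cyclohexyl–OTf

Same R in every case — rank the leaving groups.
The more stable X⁻ (or X) is on its own — i.e. the weaker a base it is — the better a leaving group it makes.
cyclohexyl–N₂⁺ loses N₂: no meaningful conjugate acid; N₂ departs as an exceptionally stable neutral molecule
cyclohexyl–OTf loses OTf⁻: pKₐ(CF₃SO₃H (triflic acid)) ≈ -14
cyclohexyl–OMs loses OMs⁻: pKₐ(CH₃SO₃H (MsOH)) ≈ -1.9
cyclohexyl–OCHO loses HCOO⁻: pKₐ(HCOOH) ≈ 3.8
cyclohexyl–SCH₃ loses RS⁻: pKₐ(RSH (a thiol)) ≈ 10.5

cyclohexyl–N₂⁺ > cyclohexyl–OTf > cyclohexyl–OMs > cyclohexyl–OCHO > cyclohexyl–SCH₃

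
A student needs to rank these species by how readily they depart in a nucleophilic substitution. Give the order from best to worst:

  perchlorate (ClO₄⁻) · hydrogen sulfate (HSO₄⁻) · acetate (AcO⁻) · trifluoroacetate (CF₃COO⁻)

perchlorate (ClO₄⁻) > hydrogen sulfate (HSO₄⁻) > trifluoroacetate (CF₃COO⁻) > acetate (AcO⁻)

perchlorate (ClO₄⁻): pKₐ(HClO₄) ≈ -10 — extremely weak base; rarely used for safety reasons
hydrogen sulfate (HSO₄⁻): pKₐ(H₂SO₄) ≈ -3
trifluoroacetate (CF₃COO⁻): pKₐ(CF₃COOH) ≈ 0.2
acetate (AcO⁻): pKₐ(CH₃COOH) ≈ 4.8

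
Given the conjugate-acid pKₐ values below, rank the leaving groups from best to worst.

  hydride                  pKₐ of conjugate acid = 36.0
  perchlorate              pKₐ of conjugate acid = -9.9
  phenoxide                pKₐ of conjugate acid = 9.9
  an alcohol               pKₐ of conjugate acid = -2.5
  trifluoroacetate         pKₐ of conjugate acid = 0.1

perchlorate > an alcohol > trifluoroacetate > phenoxide > hydride

Lower conjugate-acid pKₐ ⇒ weaker base ⇒ better leaving group.
Sorting by the given values: perchlorate (-9.9), an alcohol (-2.5), trifluoroacetate (0.1), phenoxide (9.9), hydride (36.0).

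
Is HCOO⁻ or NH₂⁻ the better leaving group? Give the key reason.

HCOO⁻

HCOO⁻ is the better leaving group.
pKₐ(HCOOH) ≈ 3.8 versus pKₐ(NH₃) ≈ 38: HCOO⁻ is the much weaker base.
Resonance-stabilised carboxylate.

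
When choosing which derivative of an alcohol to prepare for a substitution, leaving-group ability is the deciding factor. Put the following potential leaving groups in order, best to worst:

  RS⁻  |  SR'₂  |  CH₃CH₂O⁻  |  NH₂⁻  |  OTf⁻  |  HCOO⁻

A good leaving group is a weak base: the lower the pKₐ of its conjugate acid, the more readily it departs.
OTf⁻: pKₐ(CF₃SO₃H (triflic acid)) ≈ -14 — charge spread over three oxygens and a CF₃ group; the premier leaving group in synthesis
SR'₂: pKₐ(R'₂SH⁺) ≈ -7 — neutral; leaves from a sulfonium salt (R–SR'₂⁺)
HCOO⁻: pKₐ(HCOOH) ≈ 3.8 — resonance-stabilised carboxylate
RS⁻: pKₐ(RSH (a thiol)) ≈ 10.5
CH₃CH₂O⁻: pKₐ(CH₃CH₂OH) ≈ 16 — strong base; alkoxides do not leave unassisted
NH₂⁻: pKₐ(NH₃) ≈ 38

OTf⁻ > SR'₂ > HCOO⁻ > RS⁻ > CH₃CH₂O⁻ > NH₂⁻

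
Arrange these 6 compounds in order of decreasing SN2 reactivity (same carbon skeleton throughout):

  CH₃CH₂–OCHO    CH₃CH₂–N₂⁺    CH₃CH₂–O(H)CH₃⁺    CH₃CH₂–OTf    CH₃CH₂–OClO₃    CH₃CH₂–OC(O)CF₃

With the same alkyl group throughout, only the leaving group differentiates the rates.
The more stable X⁻ (or X) is on its own — i.e. the weaker a base it is — the better a leaving group it makes.
CH₃CH₂–N₂⁺ loses N₂: no meaningful conjugate acid; N₂ departs as an exceptionally stable neutral molecule
CH₃CH₂–OTf loses OTf⁻: pKₐ(CF₃SO₃H (triflic acid)) ≈ -14
CH₃CH₂–OClO₃ loses ClO₄⁻: pKₐ(HClO₄) ≈ -10
CH₃CH₂–O(H)CH₃⁺ loses R'OH: pKₐ(R'OH₂⁺) ≈ -2.4
CH₃CH₂–OC(O)CF₃ loses CF₃COO⁻: pKₐ(CF₃COOH) ≈ 0.2
CH₃CH₂–OCHO loses HCOO⁻: pKₐ(HCOOH) ≈ 3.8

CH₃CH₂–N₂⁺ > CH₃CH₂–OTf > CH₃CH₂–OClO₃ > CH₃CH₂–O(H)CH₃⁺ > CH₃CH₂–OC(O)CF₃ > CH₃CH₂–OCHO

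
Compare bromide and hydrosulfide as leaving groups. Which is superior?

bromide

bromide is the better leaving group.
pKₐ(HBr) ≈ -9 versus pKₐ(H₂S) ≈ 7: bromide is the much weaker base.
Weak base; good leaving group.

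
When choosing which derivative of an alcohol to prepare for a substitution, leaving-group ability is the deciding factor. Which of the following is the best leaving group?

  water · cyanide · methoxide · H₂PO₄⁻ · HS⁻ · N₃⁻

water

The more stable X⁻ (or X) is on its own — i.e. the weaker a base it is — the better a leaving group it makes.
water: pKₐ(H₃O⁺) ≈ -1.7
H₂PO₄⁻: pKₐ(H₃PO₄) ≈ 2.1
N₃⁻: pKₐ(HN₃) ≈ 4.7
HS⁻: pKₐ(H₂S) ≈ 7
cyanide: pKₐ(HCN) ≈ 9.2
methoxide: pKₐ(CH₃OH) ≈ 15.5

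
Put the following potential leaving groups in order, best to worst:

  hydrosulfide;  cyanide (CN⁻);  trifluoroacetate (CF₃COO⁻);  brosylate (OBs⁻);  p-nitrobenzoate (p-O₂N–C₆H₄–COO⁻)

brosylate (OBs⁻): pKₐ(p-BrC₆H₄SO₃H) ≈ -2.8
trifluoroacetate (CF₃COO⁻): pKₐ(CF₃COOH) ≈ 0.2
p-nitrobenzoate (p-O₂N–C₆H₄–COO⁻): pKₐ(p-nitrobenzoic acid) ≈ 3.4
hydrosulfide: pKₐ(H₂S) ≈ 7
cyanide (CN⁻): pKₐ(HCN) ≈ 9.2 — sp carbon stabilises the charge somewhat, but still a poor LG

brosylate (OBs⁻) > trifluoroacetate (CF₃COO⁻) > p-nitrobenzoate (p-O₂N–C₆H₄–COO⁻) > hydrosulfide > cyanide (CN⁻)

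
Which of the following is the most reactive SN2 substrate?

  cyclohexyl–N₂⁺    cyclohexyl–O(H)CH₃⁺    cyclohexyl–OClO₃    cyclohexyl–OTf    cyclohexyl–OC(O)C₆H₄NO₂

With the same alkyl group throughout, only the leaving group differentiates the rates.
Rank by basicity of the departing species: weakest base leaves most easily.
cyclohexyl–N₂⁺ loses N₂: no meaningful conjugate acid; N₂ departs as an exceptionally stable neutral molecule
cyclohexyl–OTf loses OTf⁻: pKₐ(CF₃SO₃H (triflic acid)) ≈ -14
cyclohexyl–OClO₃ loses ClO₄⁻: pKₐ(HClO₄) ≈ -10
cyclohexyl–O(H)CH₃⁺ loses R'OH: pKₐ(R'OH₂⁺) ≈ -2.4
cyclohexyl–OC(O)C₆H₄NO₂ loses p-O₂N–C₆H₄–COO⁻: pKₐ(p-nitrobenzoic acid) ≈ 3.4

cyclohexyl–N₂⁺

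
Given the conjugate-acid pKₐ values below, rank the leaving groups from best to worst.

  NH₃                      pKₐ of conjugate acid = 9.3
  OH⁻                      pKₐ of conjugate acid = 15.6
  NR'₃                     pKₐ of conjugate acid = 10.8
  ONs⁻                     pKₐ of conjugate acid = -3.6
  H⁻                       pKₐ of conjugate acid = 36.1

ONs⁻ > NH₃ > NR'₃ > OH⁻ > H⁻

Lower conjugate-acid pKₐ ⇒ weaker base ⇒ better leaving group.
Sorting by the given values: ONs⁻ (-3.6), NH₃ (9.3), NR'₃ (10.8), OH⁻ (15.6), H⁻ (36.1).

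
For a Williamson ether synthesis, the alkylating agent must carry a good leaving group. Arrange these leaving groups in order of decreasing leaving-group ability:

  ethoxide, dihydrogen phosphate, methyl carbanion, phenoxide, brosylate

brosylate: pKₐ(p-BrC₆H₄SO₃H) ≈ -2.8 — arenesulfonate with a p-bromo substituent
dihydrogen phosphate: pKₐ(H₃PO₄) ≈ 2.1
phenoxide: pKₐ(C₆H₅OH (phenol)) ≈ 10 — resonance into the ring helps, but still a poor LG
ethoxide: pKₐ(CH₃CH₂OH) ≈ 16 — strong base; alkoxides do not leave unassisted
methyl carbanion: pKₐ(CH₄) ≈ 48

brosylate > dihydrogen phosphate > phenoxide > ethoxide > methyl carbanion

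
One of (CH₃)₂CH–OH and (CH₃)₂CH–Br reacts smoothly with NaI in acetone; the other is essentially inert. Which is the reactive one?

From (CH₃)₂CH–OH the departing group would be OH⁻ (pKₐ(H₂O) ≈ 15.7). Strong base; essentially never leaves without prior activation.
From (CH₃)₂CH–Br the leaving group is Br⁻ (pKₐ(HBr) ≈ -9). Weak base; good leaving group.
(In practice (CH₃)₂CH–Br is made from (CH₃)₂CH–OH by treatment with PBr₃, replacing the hydroxyl with bromide.)

(CH₃)₂CH–Br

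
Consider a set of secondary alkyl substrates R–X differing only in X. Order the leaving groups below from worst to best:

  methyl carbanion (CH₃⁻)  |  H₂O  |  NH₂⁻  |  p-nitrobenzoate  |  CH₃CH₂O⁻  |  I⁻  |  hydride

The more stable X⁻ (or X) is on its own — i.e. the weaker a base it is — the better a leaving group it makes.
I⁻: pKₐ(HI) ≈ -10 — large, highly polarisable; very weak base
H₂O: pKₐ(H₃O⁺) ≈ -1.7 — neutral; leaves from a protonated alcohol (R–OH₂⁺)
p-nitrobenzoate: pKₐ(p-nitrobenzoic acid) ≈ 3.4 — electron-withdrawing nitro group stabilises the carboxylate
CH₃CH₂O⁻: pKₐ(CH₃CH₂OH) ≈ 16 — strong base; alkoxides do not leave unassisted
hydride: pKₐ(H₂) ≈ 36 — extremely strong base; leaves only in special hydride-transfer contexts
NH₂⁻: pKₐ(NH₃) ≈ 38 — extremely strong base; never a leaving group
methyl carbanion (CH₃⁻): pKₐ(CH₄) ≈ 48 — unstabilised carbanion; the worst conceivable leaving group
The question asks for worst first, so the sequence is read in increasing leaving-group ability.

methyl carbanion (CH₃⁻) < NH₂⁻ < hydride < CH₃CH₂O⁻ < p-nitrobenzoate < H₂O < I⁻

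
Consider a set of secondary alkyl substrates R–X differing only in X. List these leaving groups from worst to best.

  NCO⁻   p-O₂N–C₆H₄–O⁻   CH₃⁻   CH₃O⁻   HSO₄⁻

The more stable X⁻ (or X) is on its own — i.e. the weaker a base it is — the better a leaving group it makes.
HSO₄⁻: pKₐ(H₂SO₄) ≈ -3
NCO⁻: pKₐ(HOCN) ≈ 3.5
p-O₂N–C₆H₄–O⁻: pKₐ(p-nitrophenol) ≈ 7.2 — nitro group delocalises the charge; the classic chromogenic LG
CH₃O⁻: pKₐ(CH₃OH) ≈ 15.5 — strong base; alkoxides do not leave unassisted
CH₃⁻: pKₐ(CH₄) ≈ 48
Reversing gives the worst-to-best order requested.

CH₃⁻ < CH₃O⁻ < p-O₂N–C₆H₄–O⁻ < NCO⁻ < HSO₄⁻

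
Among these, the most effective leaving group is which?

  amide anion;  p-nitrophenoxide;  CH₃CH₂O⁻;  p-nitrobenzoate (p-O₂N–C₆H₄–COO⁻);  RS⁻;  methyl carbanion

p-nitrobenzoate (p-O₂N–C₆H₄–COO⁻)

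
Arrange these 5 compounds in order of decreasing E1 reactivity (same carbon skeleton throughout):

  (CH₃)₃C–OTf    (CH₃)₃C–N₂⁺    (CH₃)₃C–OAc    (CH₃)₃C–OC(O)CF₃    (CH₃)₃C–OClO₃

(CH₃)₃C–N₂⁺ > (CH₃)₃C–OTf > (CH₃)₃C–OClO₃ > (CH₃)₃C–OC(O)CF₃ > (CH₃)₃C–OAc

With the same alkyl group throughout, only the leaving group differentiates the rates.
Rank by basicity of the departing species: weakest base leaves most easily.
(CH₃)₃C–N₂⁺ loses N₂: no meaningful conjugate acid; N₂ departs as an exceptionally stable neutral molecule
(CH₃)₃C–OTf loses OTf⁻: pKₐ(CF₃SO₃H (triflic acid)) ≈ -14
(CH₃)₃C–OClO₃ loses ClO₄⁻: pKₐ(HClO₄) ≈ -10
(CH₃)₃C–OC(O)CF₃ loses CF₃COO⁻: pKₐ(CF₃COOH) ≈ 0.2
(CH₃)₃C–OAc loses AcO⁻: pKₐ(CH₃COOH) ≈ 4.8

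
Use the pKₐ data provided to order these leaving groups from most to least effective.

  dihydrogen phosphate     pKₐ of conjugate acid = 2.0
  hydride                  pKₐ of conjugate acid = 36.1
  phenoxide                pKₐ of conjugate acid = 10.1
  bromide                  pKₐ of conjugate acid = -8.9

bromide > dihydrogen phosphate > phenoxide > hydride

Lower conjugate-acid pKₐ ⇒ weaker base ⇒ better leaving group.
Sorting by the given values: bromide (-8.9), dihydrogen phosphate (2.0), phenoxide (10.1), hydride (36.1).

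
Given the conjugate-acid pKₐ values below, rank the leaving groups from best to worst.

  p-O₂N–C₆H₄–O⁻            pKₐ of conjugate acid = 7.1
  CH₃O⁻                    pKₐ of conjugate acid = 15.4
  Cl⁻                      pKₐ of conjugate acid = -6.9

Cl⁻ > p-O₂N–C₆H₄–O⁻ > CH₃O⁻

Lower conjugate-acid pKₐ ⇒ weaker base ⇒ better leaving group.
Sorting by the given values: Cl⁻ (-6.9), p-O₂N–C₆H₄–O⁻ (7.1), CH₃O⁻ (15.4).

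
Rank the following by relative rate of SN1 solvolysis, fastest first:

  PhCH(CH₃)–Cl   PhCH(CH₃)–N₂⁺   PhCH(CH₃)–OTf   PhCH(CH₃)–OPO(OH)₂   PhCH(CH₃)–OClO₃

Identical carbon frameworks mean the comparison reduces to leaving-group quality.
The more stable X⁻ (or X) is on its own — i.e. the weaker a base it is — the better a leaving group it makes.
PhCH(CH₃)–N₂⁺ loses N₂: no meaningful conjugate acid; N₂ departs as an exceptionally stable neutral molecule
PhCH(CH₃)–OTf loses OTf⁻: pKₐ(CF₃SO₃H (triflic acid)) ≈ -14
PhCH(CH₃)–OClO₃ loses ClO₄⁻: pKₐ(HClO₄) ≈ -10
PhCH(CH₃)–Cl loses Cl⁻: pKₐ(HCl) ≈ -7
PhCH(CH₃)–OPO(OH)₂ loses H₂PO₄⁻: pKₐ(H₃PO₄) ≈ 2.1

PhCH(CH₃)–N₂⁺ > PhCH(CH₃)–OTf > PhCH(CH₃)–OClO₃ > PhCH(CH₃)–Cl > PhCH(CH₃)–OPO(OH)₂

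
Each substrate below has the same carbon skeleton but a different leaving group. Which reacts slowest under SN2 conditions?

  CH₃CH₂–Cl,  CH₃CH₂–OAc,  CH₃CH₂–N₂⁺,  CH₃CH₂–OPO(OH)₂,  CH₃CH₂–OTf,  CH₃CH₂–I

CH₃CH₂–OAc

With the same alkyl group throughout, only the leaving group differentiates the rates.
Leaving-group ability tracks the stability of the departed species; conjugate-acid pKₐ is the usual yardstick (lower pKₐ → better LG).
CH₃CH₂–N₂⁺ loses N₂: no meaningful conjugate acid; N₂ departs as an exceptionally stable neutral molecule
CH₃CH₂–OTf loses OTf⁻: pKₐ(CF₃SO₃H (triflic acid)) ≈ -14
CH₃CH₂–I loses I⁻: pKₐ(HI) ≈ -10
CH₃CH₂–Cl loses Cl⁻: pKₐ(HCl) ≈ -7
CH₃CH₂–OPO(OH)₂ loses H₂PO₄⁻: pKₐ(H₃PO₄) ≈ 2.1
CH₃CH₂–OAc loses AcO⁻: pKₐ(CH₃COOH) ≈ 4.8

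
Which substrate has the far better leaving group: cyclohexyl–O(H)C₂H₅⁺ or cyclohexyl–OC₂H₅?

From cyclohexyl–OC₂H₅ the departing group would be CH₃CH₂O⁻ (pKₐ(CH₃CH₂OH) ≈ 16). Strong base; alkoxides do not leave unassisted.
From cyclohexyl–O(H)C₂H₅⁺ the leaving group is R'OH (pKₐ(R'OH₂⁺) ≈ -2.4). Neutral; leaves from a protonated ether (an oxonium ion, R–O(H)R'⁺).
(In practice cyclohexyl–O(H)C₂H₅⁺ is made from cyclohexyl–OC₂H₅ by protonation with concentrated HBr, allowing neutral ethanol, rather than ethoxide, to depart.)

cyclohexyl–O(H)C₂H₅⁺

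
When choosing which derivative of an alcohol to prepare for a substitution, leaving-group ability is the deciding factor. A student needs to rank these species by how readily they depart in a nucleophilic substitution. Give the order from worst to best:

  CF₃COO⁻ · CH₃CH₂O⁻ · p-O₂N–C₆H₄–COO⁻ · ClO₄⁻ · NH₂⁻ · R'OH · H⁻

The more stable X⁻ (or X) is on its own — i.e. the weaker a base it is — the better a leaving group it makes.
ClO₄⁻: pKₐ(HClO₄) ≈ -10
R'OH: pKₐ(R'OH₂⁺) ≈ -2.4
CF₃COO⁻: pKₐ(CF₃COOH) ≈ 0.2
p-O₂N–C₆H₄–COO⁻: pKₐ(p-nitrobenzoic acid) ≈ 3.4
CH₃CH₂O⁻: pKₐ(CH₃CH₂OH) ≈ 16
H⁻: pKₐ(H₂) ≈ 36
NH₂⁻: pKₐ(NH₃) ≈ 38
The question asks for worst first, so the sequence is read in increasing leaving-group ability.

NH₂⁻ < H⁻ < CH₃CH₂O⁻ < p-O₂N–C₆H₄–COO⁻ < CF₃COO⁻ < R'OH < ClO₄⁻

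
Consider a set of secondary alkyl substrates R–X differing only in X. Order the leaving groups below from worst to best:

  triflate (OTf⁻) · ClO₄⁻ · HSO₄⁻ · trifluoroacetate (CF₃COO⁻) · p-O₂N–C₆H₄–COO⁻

The more stable X⁻ (or X) is on its own — i.e. the weaker a base it is — the better a leaving group it makes.
triflate (OTf⁻): pKₐ(CF₃SO₃H (triflic acid)) ≈ -14
ClO₄⁻: pKₐ(HClO₄) ≈ -10
HSO₄⁻: pKₐ(H₂SO₄) ≈ -3
trifluoroacetate (CF₃COO⁻): pKₐ(CF₃COOH) ≈ 0.2
p-O₂N–C₆H₄–COO⁻: pKₐ(p-nitrobenzoic acid) ≈ 3.4
Listed from poorest to best leaving group as asked.

p-O₂N–C₆H₄–COO⁻ < trifluoroacetate (CF₃COO⁻) < HSO₄⁻ < ClO₄⁻ < triflate (OTf⁻)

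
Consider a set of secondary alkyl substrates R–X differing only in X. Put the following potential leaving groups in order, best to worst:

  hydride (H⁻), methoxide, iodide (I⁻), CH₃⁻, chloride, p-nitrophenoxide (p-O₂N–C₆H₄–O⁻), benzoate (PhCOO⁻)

iodide (I⁻) > chloride > benzoate (PhCOO⁻) > p-nitrophenoxide (p-O₂N–C₆H₄–O⁻) > methoxide > hydride (H⁻) > CH₃⁻

Rank by basicity of the departing species: weakest base leaves most easily.
iodide (I⁻): pKₐ(HI) ≈ -10
chloride: pKₐ(HCl) ≈ -7
benzoate (PhCOO⁻): pKₐ(C₆H₅COOH) ≈ 4.2
p-nitrophenoxide (p-O₂N–C₆H₄–O⁻): pKₐ(p-nitrophenol) ≈ 7.2
methoxide: pKₐ(CH₃OH) ≈ 15.5
hydride (H⁻): pKₐ(H₂) ≈ 36
CH₃⁻: pKₐ(CH₄) ≈ 48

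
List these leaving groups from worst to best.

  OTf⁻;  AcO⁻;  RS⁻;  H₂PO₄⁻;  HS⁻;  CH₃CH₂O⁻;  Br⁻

OTf⁻: pKₐ(CF₃SO₃H (triflic acid)) ≈ -14 — charge spread over three oxygens and a CF₃ group; the premier leaving group in synthesis
Br⁻: pKₐ(HBr) ≈ -9 — weak base; good leaving group
H₂PO₄⁻: pKₐ(H₃PO₄) ≈ 2.1
AcO⁻: pKₐ(CH₃COOH) ≈ 4.8
HS⁻: pKₐ(H₂S) ≈ 7 — larger and more polarisable than the oxygen analogue
RS⁻: pKₐ(RSH (a thiol)) ≈ 10.5 — moderately basic; rarely leaves without activation
CH₃CH₂O⁻: pKₐ(CH₃CH₂OH) ≈ 16 — strong base; alkoxides do not leave unassisted
The question asks for worst first, so the sequence is read in increasing leaving-group ability.

CH₃CH₂O⁻ < RS⁻ < HS⁻ < AcO⁻ < H₂PO₄⁻ < Br⁻ < OTf⁻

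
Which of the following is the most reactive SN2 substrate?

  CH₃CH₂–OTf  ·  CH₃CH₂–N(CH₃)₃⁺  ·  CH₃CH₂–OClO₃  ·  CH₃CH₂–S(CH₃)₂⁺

With the same alkyl group throughout, only the leaving group differentiates the rates.
Rank by basicity of the departing species: weakest base leaves most easily.
CH₃CH₂–OTf loses OTf⁻: pKₐ(CF₃SO₃H (triflic acid)) ≈ -14
CH₃CH₂–OClO₃ loses ClO₄⁻: pKₐ(HClO₄) ≈ -10
CH₃CH₂–S(CH₃)₂⁺ loses SR'₂: pKₐ(R'₂SH⁺) ≈ -7
CH₃CH₂–N(CH₃)₃⁺ loses NR'₃: pKₐ(R'₃NH⁺) ≈ 10.7

CH₃CH₂–OTf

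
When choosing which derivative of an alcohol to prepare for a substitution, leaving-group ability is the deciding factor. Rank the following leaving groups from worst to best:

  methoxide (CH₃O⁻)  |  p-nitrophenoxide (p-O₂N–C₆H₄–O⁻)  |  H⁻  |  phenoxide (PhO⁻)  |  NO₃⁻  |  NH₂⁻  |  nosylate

Leaving-group ability tracks the stability of the departed species; conjugate-acid pKₐ is the usual yardstick (lower pKₐ → better LG).
nosylate: pKₐ(p-O₂NC₆H₄SO₃H) ≈ -3.5
NO₃⁻: pKₐ(HNO₃) ≈ -1.3
p-nitrophenoxide (p-O₂N–C₆H₄–O⁻): pKₐ(p-nitrophenol) ≈ 7.2
phenoxide (PhO⁻): pKₐ(C₆H₅OH (phenol)) ≈ 10
methoxide (CH₃O⁻): pKₐ(CH₃OH) ≈ 15.5
H⁻: pKₐ(H₂) ≈ 36
NH₂⁻: pKₐ(NH₃) ≈ 38
Reversing gives the worst-to-best order requested.

NH₂⁻ < H⁻ < methoxide (CH₃O⁻) < phenoxide (PhO⁻) < p-nitrophenoxide (p-O₂N–C₆H₄–O⁻) < NO₃⁻ < nosylate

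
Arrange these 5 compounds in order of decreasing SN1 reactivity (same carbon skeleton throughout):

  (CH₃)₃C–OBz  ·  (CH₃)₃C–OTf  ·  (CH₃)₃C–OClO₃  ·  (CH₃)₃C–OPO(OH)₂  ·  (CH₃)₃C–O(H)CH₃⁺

The skeletons are identical, so relative rate is governed entirely by leaving-group ability.
Rank by basicity of the departing species: weakest base leaves most easily.
(CH₃)₃C–OTf loses OTf⁻: pKₐ(CF₃SO₃H (triflic acid)) ≈ -14
(CH₃)₃C–OClO₃ loses ClO₄⁻: pKₐ(HClO₄) ≈ -10
(CH₃)₃C–O(H)CH₃⁺ loses R'OH: pKₐ(R'OH₂⁺) ≈ -2.4
(CH₃)₃C–OPO(OH)₂ loses H₂PO₄⁻: pKₐ(H₃PO₄) ≈ 2.1
(CH₃)₃C–OBz loses PhCOO⁻: pKₐ(C₆H₅COOH) ≈ 4.2

(CH₃)₃C–OTf > (CH₃)₃C–OClO₃ > (CH₃)₃C–O(H)CH₃⁺ > (CH₃)₃C–OPO(OH)₂ > (CH₃)₃C–OBz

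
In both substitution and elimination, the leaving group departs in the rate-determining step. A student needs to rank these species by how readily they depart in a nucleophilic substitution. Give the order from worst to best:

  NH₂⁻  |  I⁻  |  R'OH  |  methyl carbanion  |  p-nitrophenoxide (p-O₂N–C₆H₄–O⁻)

methyl carbanion < NH₂⁻ < p-nitrophenoxide (p-O₂N–C₆H₄–O⁻) < R'OH < I⁻

Leaving-group ability tracks the stability of the departed species; conjugate-acid pKₐ is the usual yardstick (lower pKₐ → better LG).
I⁻: pKₐ(HI) ≈ -10
R'OH: pKₐ(R'OH₂⁺) ≈ -2.4
p-nitrophenoxide (p-O₂N–C₆H₄–O⁻): pKₐ(p-nitrophenol) ≈ 7.2 — nitro group delocalises the charge; the classic chromogenic LG
NH₂⁻: pKₐ(NH₃) ≈ 38 — extremely strong base; never a leaving group
methyl carbanion: pKₐ(CH₄) ≈ 48
The question asks for worst first, so the sequence is read in increasing leaving-group ability.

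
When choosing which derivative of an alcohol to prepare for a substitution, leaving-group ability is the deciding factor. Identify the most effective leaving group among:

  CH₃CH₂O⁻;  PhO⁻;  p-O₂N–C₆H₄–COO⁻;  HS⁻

p-O₂N–C₆H₄–COO⁻: pKₐ(p-nitrobenzoic acid) ≈ 3.4
HS⁻: pKₐ(H₂S) ≈ 7
PhO⁻: pKₐ(C₆H₅OH (phenol)) ≈ 10
CH₃CH₂O⁻: pKₐ(CH₃CH₂OH) ≈ 16

p-O₂N–C₆H₄–COO⁻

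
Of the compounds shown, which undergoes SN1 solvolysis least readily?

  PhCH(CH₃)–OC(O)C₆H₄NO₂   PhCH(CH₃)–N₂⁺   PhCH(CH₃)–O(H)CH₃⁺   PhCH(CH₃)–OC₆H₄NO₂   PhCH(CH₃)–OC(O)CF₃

PhCH(CH₃)–OC₆H₄NO₂

Identical carbon frameworks mean the comparison reduces to leaving-group quality.
The more stable X⁻ (or X) is on its own — i.e. the weaker a base it is — the better a leaving group it makes.
PhCH(CH₃)–N₂⁺ loses N₂: no meaningful conjugate acid; N₂ departs as an exceptionally stable neutral molecule
PhCH(CH₃)–O(H)CH₃⁺ loses R'OH: pKₐ(R'OH₂⁺) ≈ -2.4
PhCH(CH₃)–OC(O)CF₃ loses CF₃COO⁻: pKₐ(CF₃COOH) ≈ 0.2
PhCH(CH₃)–OC(O)C₆H₄NO₂ loses p-O₂N–C₆H₄–COO⁻: pKₐ(p-nitrobenzoic acid) ≈ 3.4
PhCH(CH₃)–OC₆H₄NO₂ loses p-O₂N–C₆H₄–O⁻: pKₐ(p-nitrophenol) ≈ 7.2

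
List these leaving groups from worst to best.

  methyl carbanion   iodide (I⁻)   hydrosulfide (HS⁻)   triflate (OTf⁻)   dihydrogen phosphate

methyl carbanion < hydrosulfide (HS⁻) < dihydrogen phosphate < iodide (I⁻) < triflate (OTf⁻)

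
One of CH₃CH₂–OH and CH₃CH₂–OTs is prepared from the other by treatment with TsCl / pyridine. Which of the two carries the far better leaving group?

From CH₃CH₂–OH the departing group would be OH⁻ (pKₐ(H₂O) ≈ 15.7). Strong base; essentially never leaves without prior activation.
From CH₃CH₂–OTs the leaving group is OTs⁻ (pKₐ(p-CH₃C₆H₄SO₃H (TsOH)) ≈ -2.8). Resonance-delocalised arenesulfonate.
Treatment with TsCl / pyridine works by converting the hydroxyl into a tosylate, making CH₃CH₂–OTs enormously more reactive.

CH₃CH₂–OTs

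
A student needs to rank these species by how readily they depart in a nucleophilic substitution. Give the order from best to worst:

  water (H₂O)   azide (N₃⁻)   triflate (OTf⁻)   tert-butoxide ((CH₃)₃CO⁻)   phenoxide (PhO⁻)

Leaving-group ability tracks the stability of the departed species; conjugate-acid pKₐ is the usual yardstick (lower pKₐ → better LG).
triflate (OTf⁻): pKₐ(CF₃SO₃H (triflic acid)) ≈ -14 — charge spread over three oxygens and a CF₃ group; the premier leaving group in synthesis
water (H₂O): pKₐ(H₃O⁺) ≈ -1.7 — neutral; leaves from a protonated alcohol (R–OH₂⁺)
azide (N₃⁻): pKₐ(HN₃) ≈ 4.7
phenoxide (PhO⁻): pKₐ(C₆H₅OH (phenol)) ≈ 10 — resonance into the ring helps, but still a poor LG
tert-butoxide ((CH₃)₃CO⁻): pKₐ(t-BuOH) ≈ 18

triflate (OTf⁻) > water (H₂O) > azide (N₃⁻) > phenoxide (PhO⁻) > tert-butoxide ((CH₃)₃CO⁻)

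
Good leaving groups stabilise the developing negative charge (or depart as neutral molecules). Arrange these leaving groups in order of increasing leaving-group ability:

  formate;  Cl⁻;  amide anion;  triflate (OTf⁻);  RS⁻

amide anion < RS⁻ < formate < Cl⁻ < triflate (OTf⁻)

A good leaving group is a weak base: the lower the pKₐ of its conjugate acid, the more readily it departs.
triflate (OTf⁻): pKₐ(CF₃SO₃H (triflic acid)) ≈ -14
Cl⁻: pKₐ(HCl) ≈ -7
formate: pKₐ(HCOOH) ≈ 3.8
RS⁻: pKₐ(RSH (a thiol)) ≈ 10.5 — moderately basic; rarely leaves without activation
amide anion: pKₐ(NH₃) ≈ 38
Reversing gives the worst-to-best order requested.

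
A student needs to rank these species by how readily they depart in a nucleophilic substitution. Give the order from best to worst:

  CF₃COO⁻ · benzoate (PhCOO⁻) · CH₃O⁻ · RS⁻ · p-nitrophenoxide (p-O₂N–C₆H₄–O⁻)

CF₃COO⁻ > benzoate (PhCOO⁻) > p-nitrophenoxide (p-O₂N–C₆H₄–O⁻) > RS⁻ > CH₃O⁻

CF₃COO⁻: pKₐ(CF₃COOH) ≈ 0.2
benzoate (PhCOO⁻): pKₐ(C₆H₅COOH) ≈ 4.2
p-nitrophenoxide (p-O₂N–C₆H₄–O⁻): pKₐ(p-nitrophenol) ≈ 7.2 — nitro group delocalises the charge; the classic chromogenic LG
RS⁻: pKₐ(RSH (a thiol)) ≈ 10.5 — moderately basic; rarely leaves without activation
CH₃O⁻: pKₐ(CH₃OH) ≈ 15.5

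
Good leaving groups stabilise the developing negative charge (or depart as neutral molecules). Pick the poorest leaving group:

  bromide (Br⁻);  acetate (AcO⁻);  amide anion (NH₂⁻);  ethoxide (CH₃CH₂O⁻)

amide anion (NH₂⁻)

bromide (Br⁻): pKₐ(HBr) ≈ -9
acetate (AcO⁻): pKₐ(CH₃COOH) ≈ 4.8
ethoxide (CH₃CH₂O⁻): pKₐ(CH₃CH₂OH) ≈ 16
amide anion (NH₂⁻): pKₐ(NH₃) ≈ 38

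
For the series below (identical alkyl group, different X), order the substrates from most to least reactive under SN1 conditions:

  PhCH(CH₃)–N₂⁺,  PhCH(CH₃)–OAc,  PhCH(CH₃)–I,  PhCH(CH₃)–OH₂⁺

Same R in every case — rank the leaving groups.
A good leaving group is a weak base: the lower the pKₐ of its conjugate acid, the more readily it departs.
PhCH(CH₃)–N₂⁺ loses N₂: no meaningful conjugate acid; N₂ departs as an exceptionally stable neutral molecule
PhCH(CH₃)–I loses I⁻: pKₐ(HI) ≈ -10
PhCH(CH₃)–OH₂⁺ loses H₂O: pKₐ(H₃O⁺) ≈ -1.7
PhCH(CH₃)–OAc loses AcO⁻: pKₐ(CH₃COOH) ≈ 4.8

PhCH(CH₃)–N₂⁺ > PhCH(CH₃)–I > PhCH(CH₃)–OH₂⁺ > PhCH(CH₃)–OAc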